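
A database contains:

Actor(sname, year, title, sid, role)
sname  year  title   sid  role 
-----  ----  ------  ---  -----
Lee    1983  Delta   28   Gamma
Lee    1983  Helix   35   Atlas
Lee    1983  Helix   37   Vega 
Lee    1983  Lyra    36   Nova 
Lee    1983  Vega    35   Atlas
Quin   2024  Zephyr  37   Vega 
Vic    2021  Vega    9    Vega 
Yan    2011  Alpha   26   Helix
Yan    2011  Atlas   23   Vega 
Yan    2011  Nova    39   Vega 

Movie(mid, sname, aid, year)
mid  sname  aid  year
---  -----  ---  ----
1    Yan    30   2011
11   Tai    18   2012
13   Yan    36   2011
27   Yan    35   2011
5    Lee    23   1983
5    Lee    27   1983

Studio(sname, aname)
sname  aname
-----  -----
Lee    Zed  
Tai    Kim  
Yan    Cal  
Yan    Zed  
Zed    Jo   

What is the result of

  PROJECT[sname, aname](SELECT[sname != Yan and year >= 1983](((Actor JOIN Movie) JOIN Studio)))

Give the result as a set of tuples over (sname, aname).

{(Lee, Zed)}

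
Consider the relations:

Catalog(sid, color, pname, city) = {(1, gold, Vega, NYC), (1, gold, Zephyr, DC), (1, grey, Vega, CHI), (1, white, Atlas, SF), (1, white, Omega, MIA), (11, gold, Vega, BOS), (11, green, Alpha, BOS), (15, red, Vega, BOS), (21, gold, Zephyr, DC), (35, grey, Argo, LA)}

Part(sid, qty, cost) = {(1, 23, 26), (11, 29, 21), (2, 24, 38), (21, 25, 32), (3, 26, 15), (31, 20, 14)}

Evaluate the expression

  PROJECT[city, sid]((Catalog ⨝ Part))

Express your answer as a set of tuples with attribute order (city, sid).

{(BOS, 11), (CHI, 1), (DC, 1), (DC, 21), (MIA, 1), (NYC, 1), (SF, 1)}

Catalog ⋈ Part (natural join on sid): {(1, gold, Vega, NYC, 23, 26), (1, gold, Zephyr, DC, 23, 26), (1, grey, Vega, CHI, 23, 26), (1, white, Atlas, SF, 23, 26), (1, white, Omega, MIA, 23, 26), (11, gold, Vega, BOS, 29, 21), (11, green, Alpha, BOS, 29, 21), (21, gold, Zephyr, DC, 25, 32)}
π[city, sid]: project onto (city, sid) (1 duplicate(s) eliminated) → {(BOS, 11), (CHI, 1), (DC, 1), (DC, 21), (MIA, 1), (NYC, 1), (SF, 1)}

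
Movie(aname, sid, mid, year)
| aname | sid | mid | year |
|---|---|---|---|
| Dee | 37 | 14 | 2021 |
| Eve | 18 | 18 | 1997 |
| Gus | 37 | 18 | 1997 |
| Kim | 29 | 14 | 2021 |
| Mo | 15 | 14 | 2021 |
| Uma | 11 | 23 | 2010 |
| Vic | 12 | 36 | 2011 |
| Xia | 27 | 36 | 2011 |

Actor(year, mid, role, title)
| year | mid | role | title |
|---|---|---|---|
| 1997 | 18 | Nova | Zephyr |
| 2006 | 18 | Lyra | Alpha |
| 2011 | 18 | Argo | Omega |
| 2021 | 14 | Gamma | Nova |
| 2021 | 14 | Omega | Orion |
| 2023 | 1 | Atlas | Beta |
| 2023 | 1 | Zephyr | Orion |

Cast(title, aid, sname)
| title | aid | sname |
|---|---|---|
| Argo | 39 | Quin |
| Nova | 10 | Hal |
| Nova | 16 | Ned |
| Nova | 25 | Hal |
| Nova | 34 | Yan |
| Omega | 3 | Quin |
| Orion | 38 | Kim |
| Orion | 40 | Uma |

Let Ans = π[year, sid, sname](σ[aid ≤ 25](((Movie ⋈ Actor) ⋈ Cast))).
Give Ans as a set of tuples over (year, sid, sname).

{(2021, 15, Hal), (2021, 15, Ned), (2021, 29, Hal), (2021, 29, Ned), (2021, 37, Hal), (2021, 37, Ned)}

Movie ⋈ Actor (natural join on mid, year): {(Dee, 37, 14, 2021, Gamma, Nova), (Dee, 37, 14, 2021, Omega, Orion), (Eve, 18, 18, 1997, Nova, Zephyr), (Gus, 37, 18, 1997, Nova, Zephyr), (Kim, 29, 14, 2021, Gamma, Nova), (Kim, 29, 14, 2021, Omega, Orion), (Mo, 15, 14, 2021, Gamma, Nova), (Mo, 15, 14, 2021, Omega, Orion)}
(Movie ⋈ Actor) ⋈ Cast (natural join on title): {(Dee, 37, 14, 2021, Gamma, Nova, 10, Hal), (Dee, 37, 14, 2021, Gamma, Nova, 16, Ned), (Dee, 37, 14, 2021, Gamma, Nova, 25, Hal), (Dee, 37, 14, 2021, Gamma, Nova, 34, Yan), (Dee, 37, 14, 2021, Omega, Orion, 38, Kim), (Dee, 37, 14, 2021, Omega, Orion, 40, Uma), (Kim, 29, 14, 2021, Gamma, Nova, 10, Hal), (Kim, 29, 14, 2021, Gamma, Nova, 16, Ned), (Kim, 29, 14, 2021, Gamma, Nova, 25, Hal), (Kim, 29, 14, 2021, Gamma, Nova, 34, Yan), (Kim, 29, 14, 2021, Omega, Orion, 38, Kim), (Kim, 29, 14, 2021, Omega, Orion, 40, Uma), (Mo, 15, 14, 2021, Gamma, Nova, 10, Hal), (Mo, 15, 14, 2021, Gamma, Nova, 16, Ned), (Mo, 15, 14, 2021, Gamma, Nova, 25, Hal), (Mo, 15, 14, 2021, Gamma, Nova, 34, Yan), (Mo, 15, 14, 2021, Omega, Orion, 38, Kim), (Mo, 15, 14, 2021, Omega, Orion, 40, Uma)}
Filtering on aid ≤ 25 leaves {(Dee, 37, 14, 2021, Gamma, Nova, 10, Hal), (Dee, 37, 14, 2021, Gamma, Nova, 16, Ned), (Dee, 37, 14, 2021, Gamma, Nova, 25, Hal), (Kim, 29, 14, 2021, Gamma, Nova, 10, Hal), (Kim, 29, 14, 2021, Gamma, Nova, 16, Ned), (Kim, 29, 14, 2021, Gamma, Nova, 25, Hal), (Mo, 15, 14, 2021, Gamma, Nova, 10, Hal), (Mo, 15, 14, 2021, Gamma, Nova, 16, Ned), (Mo, 15, 14, 2021, Gamma, Nova, 25, Hal)}.
Projecting to year, sid, sname (3 duplicate(s) eliminated): {(2021, 15, Hal), (2021, 15, Ned), (2021, 29, Hal), (2021, 29, Ned), (2021, 37, Hal), (2021, 37, Ned)}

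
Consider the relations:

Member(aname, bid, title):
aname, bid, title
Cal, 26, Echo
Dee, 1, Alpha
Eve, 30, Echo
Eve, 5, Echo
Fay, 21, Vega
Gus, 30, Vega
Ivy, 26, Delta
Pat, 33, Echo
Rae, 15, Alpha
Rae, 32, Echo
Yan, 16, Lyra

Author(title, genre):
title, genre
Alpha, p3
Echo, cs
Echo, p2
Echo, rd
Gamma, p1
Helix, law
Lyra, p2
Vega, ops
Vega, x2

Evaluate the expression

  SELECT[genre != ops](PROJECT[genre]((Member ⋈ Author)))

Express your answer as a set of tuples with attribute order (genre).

{cs, p2, p3, rd, x2}

Member ⋈ Author (natural join on title): {(Cal, 26, Echo, cs), (Cal, 26, Echo, p2), (Cal, 26, Echo, rd), (Dee, 1, Alpha, p3), (Eve, 30, Echo, cs), (Eve, 30, Echo, p2), (Eve, 30, Echo, rd), (Eve, 5, Echo, cs), (Eve, 5, Echo, p2), (Eve, 5, Echo, rd), (Fay, 21, Vega, ops), (Fay, 21, Vega, x2), (Gus, 30, Vega, ops), (Gus, 30, Vega, x2), (Pat, 33, Echo, cs), (Pat, 33, Echo, p2), (Pat, 33, Echo, rd), (Rae, 15, Alpha, p3), (Rae, 32, Echo, cs), (Rae, 32, Echo, p2), (Rae, 32, Echo, rd), (Yan, 16, Lyra, p2)}
Projecting to genre (16 duplicate(s) eliminated): {cs, ops, p2, p3, rd, x2}
Filtering on genre != ops leaves {cs, p2, p3, rd, x2}.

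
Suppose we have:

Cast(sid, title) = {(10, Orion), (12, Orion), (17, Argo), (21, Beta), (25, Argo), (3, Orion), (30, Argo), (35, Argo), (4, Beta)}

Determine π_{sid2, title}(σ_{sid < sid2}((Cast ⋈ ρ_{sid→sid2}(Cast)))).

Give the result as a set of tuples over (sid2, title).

{(10, Orion), (12, Orion), (21, Beta), (25, Argo), (30, Argo), (35, Argo)}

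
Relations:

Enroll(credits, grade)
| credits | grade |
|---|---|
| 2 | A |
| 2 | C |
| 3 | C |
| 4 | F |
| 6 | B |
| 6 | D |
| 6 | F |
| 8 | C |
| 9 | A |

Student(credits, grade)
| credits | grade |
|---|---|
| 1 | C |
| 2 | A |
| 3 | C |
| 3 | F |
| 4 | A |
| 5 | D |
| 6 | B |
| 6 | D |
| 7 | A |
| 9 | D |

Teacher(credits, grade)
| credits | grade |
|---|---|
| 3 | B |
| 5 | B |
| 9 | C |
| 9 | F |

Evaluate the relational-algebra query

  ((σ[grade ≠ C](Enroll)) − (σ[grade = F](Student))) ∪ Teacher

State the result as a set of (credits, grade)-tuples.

Filtering on grade ≠ C leaves {(2, A), (4, F), (6, B), (6, D), (6, F), (9, A)}.
Filtering on grade = F leaves {(3, F)}.
Set difference of the two operands is {(2, A), (4, F), (6, B), (6, D), (6, F), (9, A)}.
Set union of the two operands is {(2, A), (3, B), (4, F), (5, B), (6, B), (6, D), (6, F), (9, A), (9, C), (9, F)}.

{(2, A), (3, B), (4, F), (5, B), (6, B), (6, D), (6, F), (9, A), (9, C), (9, F)}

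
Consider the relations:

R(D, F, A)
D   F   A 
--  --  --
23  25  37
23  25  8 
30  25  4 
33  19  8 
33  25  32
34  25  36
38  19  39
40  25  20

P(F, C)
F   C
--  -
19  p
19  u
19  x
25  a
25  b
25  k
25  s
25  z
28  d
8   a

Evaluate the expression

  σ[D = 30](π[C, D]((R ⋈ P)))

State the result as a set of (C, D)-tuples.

{(a, 30), (b, 30), (k, 30), (s, 30), (z, 30)}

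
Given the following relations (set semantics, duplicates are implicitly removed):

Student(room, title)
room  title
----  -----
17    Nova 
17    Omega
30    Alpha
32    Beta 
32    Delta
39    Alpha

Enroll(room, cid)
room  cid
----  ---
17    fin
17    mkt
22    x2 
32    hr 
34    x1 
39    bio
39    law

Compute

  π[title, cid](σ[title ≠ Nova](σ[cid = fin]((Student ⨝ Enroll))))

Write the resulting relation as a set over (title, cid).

Natural join on room: {(17, Nova, fin), (17, Nova, mkt), (17, Omega, fin), (17, Omega, mkt), (32, Beta, hr), (32, Delta, hr), (39, Alpha, bio), (39, Alpha, law)}
Apply σ_{cid = fin}; surviving tuples: {(17, Nova, fin), (17, Omega, fin)}
Apply σ_{title ≠ Nova}; surviving tuples: {(17, Omega, fin)}
Projecting to title, cid: {(Omega, fin)}

{(Omega, fin)}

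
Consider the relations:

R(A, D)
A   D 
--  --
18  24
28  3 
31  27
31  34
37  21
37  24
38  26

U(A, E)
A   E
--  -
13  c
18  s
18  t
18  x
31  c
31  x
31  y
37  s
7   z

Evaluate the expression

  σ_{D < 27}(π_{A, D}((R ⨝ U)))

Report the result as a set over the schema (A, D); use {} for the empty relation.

{(18, 24), (37, 21), (37, 24)}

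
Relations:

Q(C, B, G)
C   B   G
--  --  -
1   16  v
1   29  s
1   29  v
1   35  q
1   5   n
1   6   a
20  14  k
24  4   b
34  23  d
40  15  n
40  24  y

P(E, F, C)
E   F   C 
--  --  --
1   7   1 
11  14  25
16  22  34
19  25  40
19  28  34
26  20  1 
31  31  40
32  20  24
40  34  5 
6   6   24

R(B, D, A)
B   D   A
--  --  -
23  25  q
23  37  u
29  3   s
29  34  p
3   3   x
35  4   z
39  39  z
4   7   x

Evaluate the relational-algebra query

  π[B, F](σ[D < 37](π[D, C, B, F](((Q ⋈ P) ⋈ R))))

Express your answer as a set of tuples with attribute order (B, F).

Natural join on C: {(1, 16, v, 1, 7), (1, 16, v, 26, 20), (1, 29, s, 1, 7), (1, 29, s, 26, 20), (1, 29, v, 1, 7), (1, 29, v, 26, 20), (1, 35, q, 1, 7), (1, 35, q, 26, 20), (1, 5, n, 1, 7), (1, 5, n, 26, 20), (1, 6, a, 1, 7), (1, 6, a, 26, 20), (24, 4, b, 32, 20), (24, 4, b, 6, 6), (34, 23, d, 16, 22), (34, 23, d, 19, 28), (40, 15, n, 19, 25), (40, 15, n, 31, 31), (40, 24, y, 19, 25), (40, 24, y, 31, 31)}
Natural join on B: {(1, 29, s, 1, 7, 3, s), (1, 29, s, 1, 7, 34, p), (1, 29, s, 26, 20, 3, s), (1, 29, s, 26, 20, 34, p), (1, 29, v, 1, 7, 3, s), (1, 29, v, 1, 7, 34, p), (1, 29, v, 26, 20, 3, s), (1, 29, v, 26, 20, 34, p), (1, 35, q, 1, 7, 4, z), (1, 35, q, 26, 20, 4, z), (24, 4, b, 32, 20, 7, x), (24, 4, b, 6, 6, 7, x), (34, 23, d, 16, 22, 25, q), (34, 23, d, 16, 22, 37, u), (34, 23, d, 19, 28, 25, q), (34, 23, d, 19, 28, 37, u)}
Projecting to D, C, B, F (4 duplicate(s) eliminated): {(25, 34, 23, 22), (25, 34, 23, 28), (3, 1, 29, 20), (3, 1, 29, 7), (34, 1, 29, 20), (34, 1, 29, 7), (37, 34, 23, 22), (37, 34, 23, 28), (4, 1, 35, 20), (4, 1, 35, 7), (7, 24, 4, 20), (7, 24, 4, 6)}
Apply σ_{D < 37}; surviving tuples: {(25, 34, 23, 22), (25, 34, 23, 28), (3, 1, 29, 20), (3, 1, 29, 7), (34, 1, 29, 20), (34, 1, 29, 7), (4, 1, 35, 20), (4, 1, 35, 7), (7, 24, 4, 20), (7, 24, 4, 6)}
Projecting to B, F (2 duplicate(s) eliminated): {(23, 22), (23, 28), (29, 20), (29, 7), (35, 20), (35, 7), (4, 20), (4, 6)}

{(23, 22), (23, 28), (29, 20), (29, 7), (35, 20), (35, 7), (4, 20), (4, 6)}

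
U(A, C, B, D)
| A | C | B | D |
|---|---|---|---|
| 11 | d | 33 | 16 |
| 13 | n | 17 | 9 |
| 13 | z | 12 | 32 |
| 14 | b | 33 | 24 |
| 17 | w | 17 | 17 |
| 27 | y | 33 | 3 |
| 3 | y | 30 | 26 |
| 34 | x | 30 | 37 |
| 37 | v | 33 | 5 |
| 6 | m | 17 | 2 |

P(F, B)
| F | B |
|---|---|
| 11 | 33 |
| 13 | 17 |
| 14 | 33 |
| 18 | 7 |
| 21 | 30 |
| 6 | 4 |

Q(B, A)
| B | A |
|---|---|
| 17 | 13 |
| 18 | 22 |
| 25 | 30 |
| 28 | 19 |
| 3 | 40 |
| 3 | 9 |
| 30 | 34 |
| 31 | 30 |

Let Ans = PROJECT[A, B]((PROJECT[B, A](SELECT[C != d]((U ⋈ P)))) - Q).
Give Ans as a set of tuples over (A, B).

{(14, 33), (17, 17), (27, 33), (3, 30), (37, 33), (6, 17)}

Joining U and P on B yields {(11, d, 33, 16, 11), (11, d, 33, 16, 14), (13, n, 17, 9, 13), (14, b, 33, 24, 11), (14, b, 33, 24, 14), (17, w, 17, 17, 13), (27, y, 33, 3, 11), (27, y, 33, 3, 14), (3, y, 30, 26, 21), (34, x, 30, 37, 21), (37, v, 33, 5, 11), (37, v, 33, 5, 14), (6, m, 17, 2, 13)}.
Filtering on C != d leaves {(13, n, 17, 9, 13), (14, b, 33, 24, 11), (14, b, 33, 24, 14), (17, w, 17, 17, 13), (27, y, 33, 3, 11), (27, y, 33, 3, 14), (3, y, 30, 26, 21), (34, x, 30, 37, 21), (37, v, 33, 5, 11), (37, v, 33, 5, 14), (6, m, 17, 2, 13)}.
Keep only column(s) B, A (3 duplicate(s) eliminated): {(17, 13), (17, 17), (17, 6), (30, 3), (30, 34), (33, 14), (33, 27), (33, 37)}
Taking the difference: {(17, 17), (17, 6), (30, 3), (33, 14), (33, 27), (33, 37)}
Keep only column(s) A, B: {(14, 33), (17, 17), (27, 33), (3, 30), (37, 33), (6, 17)}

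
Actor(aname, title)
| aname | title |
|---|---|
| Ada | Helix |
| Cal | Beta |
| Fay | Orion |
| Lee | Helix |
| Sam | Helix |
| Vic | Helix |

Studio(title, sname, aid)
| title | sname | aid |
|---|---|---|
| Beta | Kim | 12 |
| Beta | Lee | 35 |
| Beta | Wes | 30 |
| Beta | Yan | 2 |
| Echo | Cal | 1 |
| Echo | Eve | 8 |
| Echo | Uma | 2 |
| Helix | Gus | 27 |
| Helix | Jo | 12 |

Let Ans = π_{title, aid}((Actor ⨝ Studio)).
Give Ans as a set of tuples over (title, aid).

Actor ⋈ Studio (natural join on title): {(Ada, Helix, Gus, 27), (Ada, Helix, Jo, 12), (Cal, Beta, Kim, 12), (Cal, Beta, Lee, 35), (Cal, Beta, Wes, 30), (Cal, Beta, Yan, 2), (Lee, Helix, Gus, 27), (Lee, Helix, Jo, 12), (Sam, Helix, Gus, 27), (Sam, Helix, Jo, 12), (Vic, Helix, Gus, 27), (Vic, Helix, Jo, 12)}
π[title, aid]: project onto (title, aid) (6 duplicate(s) eliminated) → {(Beta, 12), (Beta, 2), (Beta, 30), (Beta, 35), (Helix, 12), (Helix, 27)}

{(Beta, 12), (Beta, 2), (Beta, 30), (Beta, 35), (Helix, 12), (Helix, 27)}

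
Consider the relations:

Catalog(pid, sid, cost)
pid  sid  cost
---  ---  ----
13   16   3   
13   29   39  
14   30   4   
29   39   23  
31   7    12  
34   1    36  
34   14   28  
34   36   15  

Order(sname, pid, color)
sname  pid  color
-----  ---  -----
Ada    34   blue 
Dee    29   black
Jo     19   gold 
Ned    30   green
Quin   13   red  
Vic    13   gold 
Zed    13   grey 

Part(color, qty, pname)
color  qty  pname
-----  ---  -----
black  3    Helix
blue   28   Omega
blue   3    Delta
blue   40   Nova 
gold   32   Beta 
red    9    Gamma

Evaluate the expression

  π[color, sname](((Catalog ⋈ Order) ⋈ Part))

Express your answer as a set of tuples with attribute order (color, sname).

Joining Catalog and Order on pid yields {(13, 16, 3, Quin, red), (13, 16, 3, Vic, gold), (13, 16, 3, Zed, grey), (13, 29, 39, Quin, red), (13, 29, 39, Vic, gold), (13, 29, 39, Zed, grey), (29, 39, 23, Dee, black), (34, 1, 36, Ada, blue), (34, 14, 28, Ada, blue), (34, 36, 15, Ada, blue)}.
Joining (Catalog ⋈ Order) and Part on color yields {(13, 16, 3, Quin, red, 9, Gamma), (13, 16, 3, Vic, gold, 32, Beta), (13, 29, 39, Quin, red, 9, Gamma), (13, 29, 39, Vic, gold, 32, Beta), (29, 39, 23, Dee, black, 3, Helix), (34, 1, 36, Ada, blue, 28, Omega), (34, 1, 36, Ada, blue, 3, Delta), (34, 1, 36, Ada, blue, 40, Nova), (34, 14, 28, Ada, blue, 28, Omega), (34, 14, 28, Ada, blue, 3, Delta), (34, 14, 28, Ada, blue, 40, Nova), (34, 36, 15, Ada, blue, 28, Omega), (34, 36, 15, Ada, blue, 3, Delta), (34, 36, 15, Ada, blue, 40, Nova)}.
π[color, sname]: project onto (color, sname) (10 duplicate(s) eliminated) → {(black, Dee), (blue, Ada), (gold, Vic), (red, Quin)}

{(black, Dee), (blue, Ada), (gold, Vic), (red, Quin)}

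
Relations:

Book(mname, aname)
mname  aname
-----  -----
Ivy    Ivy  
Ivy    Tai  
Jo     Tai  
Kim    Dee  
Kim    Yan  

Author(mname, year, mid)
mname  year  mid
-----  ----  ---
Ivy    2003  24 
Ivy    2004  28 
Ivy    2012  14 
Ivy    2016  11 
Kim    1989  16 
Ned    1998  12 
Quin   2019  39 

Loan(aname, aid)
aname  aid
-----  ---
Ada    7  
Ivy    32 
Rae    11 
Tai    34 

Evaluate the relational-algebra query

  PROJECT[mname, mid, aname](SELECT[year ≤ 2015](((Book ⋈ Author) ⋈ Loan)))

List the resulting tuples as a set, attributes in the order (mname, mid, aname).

{(Ivy, 14, Ivy), (Ivy, 14, Tai), (Ivy, 24, Ivy), (Ivy, 24, Tai), (Ivy, 28, Ivy), (Ivy, 28, Tai)}

Joining Book and Author on mname yields {(Ivy, Ivy, 2003, 24), (Ivy, Ivy, 2004, 28), (Ivy, Ivy, 2012, 14), (Ivy, Ivy, 2016, 11), (Ivy, Tai, 2003, 24), (Ivy, Tai, 2004, 28), (Ivy, Tai, 2012, 14), (Ivy, Tai, 2016, 11), (Kim, Dee, 1989, 16), (Kim, Yan, 1989, 16)}.
Joining (Book ⋈ Author) and Loan on aname yields {(Ivy, Ivy, 2003, 24, 32), (Ivy, Ivy, 2004, 28, 32), (Ivy, Ivy, 2012, 14, 32), (Ivy, Ivy, 2016, 11, 32), (Ivy, Tai, 2003, 24, 34), (Ivy, Tai, 2004, 28, 34), (Ivy, Tai, 2012, 14, 34), (Ivy, Tai, 2016, 11, 34)}.
Selection year ≤ 2015: {(Ivy, Ivy, 2003, 24, 32), (Ivy, Ivy, 2004, 28, 32), (Ivy, Ivy, 2012, 14, 32), (Ivy, Tai, 2003, 24, 34), (Ivy, Tai, 2004, 28, 34), (Ivy, Tai, 2012, 14, 34)}
Projecting to mname, mid, aname: {(Ivy, 14, Ivy), (Ivy, 14, Tai), (Ivy, 24, Ivy), (Ivy, 24, Tai), (Ivy, 28, Ivy), (Ivy, 28, Tai)}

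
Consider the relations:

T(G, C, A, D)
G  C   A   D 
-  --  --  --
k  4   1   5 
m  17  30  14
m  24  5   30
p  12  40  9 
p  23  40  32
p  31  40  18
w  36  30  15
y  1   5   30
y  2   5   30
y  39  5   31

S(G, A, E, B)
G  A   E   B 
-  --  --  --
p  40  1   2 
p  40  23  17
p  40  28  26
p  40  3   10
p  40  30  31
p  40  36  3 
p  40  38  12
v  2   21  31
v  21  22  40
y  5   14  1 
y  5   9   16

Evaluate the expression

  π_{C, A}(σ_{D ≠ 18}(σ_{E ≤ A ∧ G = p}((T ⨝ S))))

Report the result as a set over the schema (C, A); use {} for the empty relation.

Natural join on G, A: {(p, 12, 40, 9, 1, 2), (p, 12, 40, 9, 23, 17), (p, 12, 40, 9, 28, 26), (p, 12, 40, 9, 3, 10), (p, 12, 40, 9, 30, 31), (p, 12, 40, 9, 36, 3), (p, 12, 40, 9, 38, 12), (p, 23, 40, 32, 1, 2), (p, 23, 40, 32, 23, 17), (p, 23, 40, 32, 28, 26), (p, 23, 40, 32, 3, 10), (p, 23, 40, 32, 30, 31), (p, 23, 40, 32, 36, 3), (p, 23, 40, 32, 38, 12), (p, 31, 40, 18, 1, 2), (p, 31, 40, 18, 23, 17), (p, 31, 40, 18, 28, 26), (p, 31, 40, 18, 3, 10), (p, 31, 40, 18, 30, 31), (p, 31, 40, 18, 36, 3), (p, 31, 40, 18, 38, 12), (y, 1, 5, 30, 14, 1), (y, 1, 5, 30, 9, 16), (y, 2, 5, 30, 14, 1), (y, 2, 5, 30, 9, 16), (y, 39, 5, 31, 14, 1), (y, 39, 5, 31, 9, 16)}
σ[E ≤ A ∧ G = p]: keep tuples satisfying E ≤ A ∧ G = p → {(p, 12, 40, 9, 1, 2), (p, 12, 40, 9, 23, 17), (p, 12, 40, 9, 28, 26), (p, 12, 40, 9, 3, 10), (p, 12, 40, 9, 30, 31), (p, 12, 40, 9, 36, 3), (p, 12, 40, 9, 38, 12), (p, 23, 40, 32, 1, 2), (p, 23, 40, 32, 23, 17), (p, 23, 40, 32, 28, 26), (p, 23, 40, 32, 3, 10), (p, 23, 40, 32, 30, 31), (p, 23, 40, 32, 36, 3), (p, 23, 40, 32, 38, 12), (p, 31, 40, 18, 1, 2), (p, 31, 40, 18, 23, 17), (p, 31, 40, 18, 28, 26), (p, 31, 40, 18, 3, 10), (p, 31, 40, 18, 30, 31), (p, 31, 40, 18, 36, 3), (p, 31, 40, 18, 38, 12)}
σ[D ≠ 18]: keep tuples satisfying D ≠ 18 → {(p, 12, 40, 9, 1, 2), (p, 12, 40, 9, 23, 17), (p, 12, 40, 9, 28, 26), (p, 12, 40, 9, 3, 10), (p, 12, 40, 9, 30, 31), (p, 12, 40, 9, 36, 3), (p, 12, 40, 9, 38, 12), (p, 23, 40, 32, 1, 2), (p, 23, 40, 32, 23, 17), (p, 23, 40, 32, 28, 26), (p, 23, 40, 32, 3, 10), (p, 23, 40, 32, 30, 31), (p, 23, 40, 32, 36, 3), (p, 23, 40, 32, 38, 12)}
π[C, A]: project onto (C, A) (12 duplicate(s) eliminated) → {(12, 40), (23, 40)}

{(12, 40), (23, 40)}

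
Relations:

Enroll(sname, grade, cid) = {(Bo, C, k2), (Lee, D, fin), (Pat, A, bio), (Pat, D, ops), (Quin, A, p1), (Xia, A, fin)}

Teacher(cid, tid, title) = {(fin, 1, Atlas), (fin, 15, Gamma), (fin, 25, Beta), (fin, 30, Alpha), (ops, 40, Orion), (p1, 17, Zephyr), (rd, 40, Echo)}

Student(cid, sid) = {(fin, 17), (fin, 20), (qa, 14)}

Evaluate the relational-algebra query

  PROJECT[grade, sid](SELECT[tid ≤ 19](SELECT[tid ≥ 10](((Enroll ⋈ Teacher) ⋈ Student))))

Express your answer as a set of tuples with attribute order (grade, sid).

Joining Enroll and Teacher on cid yields {(Lee, D, fin, 1, Atlas), (Lee, D, fin, 15, Gamma), (Lee, D, fin, 25, Beta), (Lee, D, fin, 30, Alpha), (Pat, D, ops, 40, Orion), (Quin, A, p1, 17, Zephyr), (Xia, A, fin, 1, Atlas), (Xia, A, fin, 15, Gamma), (Xia, A, fin, 25, Beta), (Xia, A, fin, 30, Alpha)}.
Joining (Enroll ⋈ Teacher) and Student on cid yields {(Lee, D, fin, 1, Atlas, 17), (Lee, D, fin, 1, Atlas, 20), (Lee, D, fin, 15, Gamma, 17), (Lee, D, fin, 15, Gamma, 20), (Lee, D, fin, 25, Beta, 17), (Lee, D, fin, 25, Beta, 20), (Lee, D, fin, 30, Alpha, 17), (Lee, D, fin, 30, Alpha, 20), (Xia, A, fin, 1, Atlas, 17), (Xia, A, fin, 1, Atlas, 20), (Xia, A, fin, 15, Gamma, 17), (Xia, A, fin, 15, Gamma, 20), (Xia, A, fin, 25, Beta, 17), (Xia, A, fin, 25, Beta, 20), (Xia, A, fin, 30, Alpha, 17), (Xia, A, fin, 30, Alpha, 20)}.
Apply σ_{tid ≥ 10}; surviving tuples: {(Lee, D, fin, 15, Gamma, 17), (Lee, D, fin, 15, Gamma, 20), (Lee, D, fin, 25, Beta, 17), (Lee, D, fin, 25, Beta, 20), (Lee, D, fin, 30, Alpha, 17), (Lee, D, fin, 30, Alpha, 20), (Xia, A, fin, 15, Gamma, 17), (Xia, A, fin, 15, Gamma, 20), (Xia, A, fin, 25, Beta, 17), (Xia, A, fin, 25, Beta, 20), (Xia, A, fin, 30, Alpha, 17), (Xia, A, fin, 30, Alpha, 20)}
Apply σ_{tid ≤ 19}; surviving tuples: {(Lee, D, fin, 15, Gamma, 17), (Lee, D, fin, 15, Gamma, 20), (Xia, A, fin, 15, Gamma, 17), (Xia, A, fin, 15, Gamma, 20)}
Keep only column(s) grade, sid: {(A, 17), (A, 20), (D, 17), (D, 20)}

{(A, 17), (A, 20), (D, 17), (D, 20)}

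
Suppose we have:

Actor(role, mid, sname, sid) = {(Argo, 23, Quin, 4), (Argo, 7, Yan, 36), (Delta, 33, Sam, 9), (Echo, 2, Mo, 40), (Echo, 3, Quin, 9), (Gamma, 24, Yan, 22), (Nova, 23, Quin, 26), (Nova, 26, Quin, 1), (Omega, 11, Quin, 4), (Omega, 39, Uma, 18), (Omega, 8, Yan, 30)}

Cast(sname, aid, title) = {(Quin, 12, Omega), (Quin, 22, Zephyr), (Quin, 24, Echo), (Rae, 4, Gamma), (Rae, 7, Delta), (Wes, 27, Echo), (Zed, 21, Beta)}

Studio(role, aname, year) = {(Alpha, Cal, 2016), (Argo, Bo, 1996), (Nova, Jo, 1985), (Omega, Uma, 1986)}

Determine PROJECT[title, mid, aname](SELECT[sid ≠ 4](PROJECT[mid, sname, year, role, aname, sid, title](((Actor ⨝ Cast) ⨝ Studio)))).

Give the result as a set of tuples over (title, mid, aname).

{(Echo, 23, Jo), (Echo, 26, Jo), (Omega, 23, Jo), (Omega, 26, Jo), (Zephyr, 23, Jo), (Zephyr, 26, Jo)}

Natural join on sname: {(Argo, 23, Quin, 4, 12, Omega), (Argo, 23, Quin, 4, 22, Zephyr), (Argo, 23, Quin, 4, 24, Echo), (Echo, 3, Quin, 9, 12, Omega), (Echo, 3, Quin, 9, 22, Zephyr), (Echo, 3, Quin, 9, 24, Echo), (Nova, 23, Quin, 26, 12, Omega), (Nova, 23, Quin, 26, 22, Zephyr), (Nova, 23, Quin, 26, 24, Echo), (Nova, 26, Quin, 1, 12, Omega), (Nova, 26, Quin, 1, 22, Zephyr), (Nova, 26, Quin, 1, 24, Echo), (Omega, 11, Quin, 4, 12, Omega), (Omega, 11, Quin, 4, 22, Zephyr), (Omega, 11, Quin, 4, 24, Echo)}
Natural join on role: {(Argo, 23, Quin, 4, 12, Omega, Bo, 1996), (Argo, 23, Quin, 4, 22, Zephyr, Bo, 1996), (Argo, 23, Quin, 4, 24, Echo, Bo, 1996), (Nova, 23, Quin, 26, 12, Omega, Jo, 1985), (Nova, 23, Quin, 26, 22, Zephyr, Jo, 1985), (Nova, 23, Quin, 26, 24, Echo, Jo, 1985), (Nova, 26, Quin, 1, 12, Omega, Jo, 1985), (Nova, 26, Quin, 1, 22, Zephyr, Jo, 1985), (Nova, 26, Quin, 1, 24, Echo, Jo, 1985), (Omega, 11, Quin, 4, 12, Omega, Uma, 1986), (Omega, 11, Quin, 4, 22, Zephyr, Uma, 1986), (Omega, 11, Quin, 4, 24, Echo, Uma, 1986)}
π[mid, sname, year, role, aname, sid, title]: project onto (mid, sname, year, role, aname, sid, title) → {(11, Quin, 1986, Omega, Uma, 4, Echo), (11, Quin, 1986, Omega, Uma, 4, Omega), (11, Quin, 1986, Omega, Uma, 4, Zephyr), (23, Quin, 1985, Nova, Jo, 26, Echo), (23, Quin, 1985, Nova, Jo, 26, Omega), (23, Quin, 1985, Nova, Jo, 26, Zephyr), (23, Quin, 1996, Argo, Bo, 4, Echo), (23, Quin, 1996, Argo, Bo, 4, Omega), (23, Quin, 1996, Argo, Bo, 4, Zephyr), (26, Quin, 1985, Nova, Jo, 1, Echo), (26, Quin, 1985, Nova, Jo, 1, Omega), (26, Quin, 1985, Nova, Jo, 1, Zephyr)}
Selection sid ≠ 4: {(23, Quin, 1985, Nova, Jo, 26, Echo), (23, Quin, 1985, Nova, Jo, 26, Omega), (23, Quin, 1985, Nova, Jo, 26, Zephyr), (26, Quin, 1985, Nova, Jo, 1, Echo), (26, Quin, 1985, Nova, Jo, 1, Omega), (26, Quin, 1985, Nova, Jo, 1, Zephyr)}
π[title, mid, aname]: project onto (title, mid, aname) → {(Echo, 23, Jo), (Echo, 26, Jo), (Omega, 23, Jo), (Omega, 26, Jo), (Zephyr, 23, Jo), (Zephyr, 26, Jo)}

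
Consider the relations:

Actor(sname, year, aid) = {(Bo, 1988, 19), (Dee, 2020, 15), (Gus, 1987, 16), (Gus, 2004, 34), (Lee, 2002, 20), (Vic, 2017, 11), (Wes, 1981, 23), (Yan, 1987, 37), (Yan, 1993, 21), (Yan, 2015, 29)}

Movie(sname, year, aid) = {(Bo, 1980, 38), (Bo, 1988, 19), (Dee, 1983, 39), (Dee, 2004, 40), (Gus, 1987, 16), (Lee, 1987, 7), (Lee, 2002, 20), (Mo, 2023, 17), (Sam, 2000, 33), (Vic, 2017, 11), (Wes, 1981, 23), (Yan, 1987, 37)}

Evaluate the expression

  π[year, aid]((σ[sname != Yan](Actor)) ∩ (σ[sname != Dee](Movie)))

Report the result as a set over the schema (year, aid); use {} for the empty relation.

Filtering on sname != Yan leaves {(Bo, 1988, 19), (Dee, 2020, 15), (Gus, 1987, 16), (Gus, 2004, 34), (Lee, 2002, 20), (Vic, 2017, 11), (Wes, 1981, 23)}.
Filtering on sname != Dee leaves {(Bo, 1980, 38), (Bo, 1988, 19), (Gus, 1987, 16), (Lee, 1987, 7), (Lee, 2002, 20), (Mo, 2023, 17), (Sam, 2000, 33), (Vic, 2017, 11), (Wes, 1981, 23), (Yan, 1987, 37)}.
Intersection: {(Bo, 1988, 19), (Dee, 2020, 15), (Gus, 1987, 16), (Gus, 2004, 34), (Lee, 2002, 20), (Vic, 2017, 11), (Wes, 1981, 23)} with {(Bo, 1980, 38), (Bo, 1988, 19), (Gus, 1987, 16), (Lee, 1987, 7), (Lee, 2002, 20), (Mo, 2023, 17), (Sam, 2000, 33), (Vic, 2017, 11), (Wes, 1981, 23), (Yan, 1987, 37)} → {(Bo, 1988, 19), (Gus, 1987, 16), (Lee, 2002, 20), (Vic, 2017, 11), (Wes, 1981, 23)}
Keep only column(s) year, aid: {(1981, 23), (1987, 16), (1988, 19), (2002, 20), (2017, 11)}

{(1981, 23), (1987, 16), (1988, 19), (2002, 20), (2017, 11)}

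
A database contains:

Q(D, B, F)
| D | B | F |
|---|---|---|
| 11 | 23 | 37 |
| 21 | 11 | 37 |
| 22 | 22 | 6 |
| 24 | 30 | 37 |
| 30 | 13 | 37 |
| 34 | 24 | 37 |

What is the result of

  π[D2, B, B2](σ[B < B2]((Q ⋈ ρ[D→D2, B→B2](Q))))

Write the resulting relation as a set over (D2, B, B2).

ρ[D→D2, B→B2]: schema becomes (D2, B2, F); tuples unchanged.
Joining Q and ρ[D→D2, B→B2](Q) on F yields {(11, 23, 37, 11, 23), (11, 23, 37, 21, 11), (11, 23, 37, 24, 30), (11, 23, 37, 30, 13), (11, 23, 37, 34, 24), (21, 11, 37, 11, 23), (21, 11, 37, 21, 11), (21, 11, 37, 24, 30), (21, 11, 37, 30, 13), (21, 11, 37, 34, 24), (22, 22, 6, 22, 22), (24, 30, 37, 11, 23), (24, 30, 37, 21, 11), (24, 30, 37, 24, 30), (24, 30, 37, 30, 13), (24, 30, 37, 34, 24), (30, 13, 37, 11, 23), (30, 13, 37, 21, 11), (30, 13, 37, 24, 30), (30, 13, 37, 30, 13), (30, 13, 37, 34, 24), (34, 24, 37, 11, 23), (34, 24, 37, 21, 11), (34, 24, 37, 24, 30), (34, 24, 37, 30, 13), (34, 24, 37, 34, 24)}.
Selection B < B2: {(11, 23, 37, 24, 30), (11, 23, 37, 34, 24), (21, 11, 37, 11, 23), (21, 11, 37, 24, 30), (21, 11, 37, 30, 13), (21, 11, 37, 34, 24), (30, 13, 37, 11, 23), (30, 13, 37, 24, 30), (30, 13, 37, 34, 24), (34, 24, 37, 24, 30)}
Keep only column(s) D2, B, B2: {(11, 11, 23), (11, 13, 23), (24, 11, 30), (24, 13, 30), (24, 23, 30), (24, 24, 30), (30, 11, 13), (34, 11, 24), (34, 13, 24), (34, 23, 24)}

{(11, 11, 23), (11, 13, 23), (24, 11, 30), (24, 13, 30), (24, 23, 30), (24, 24, 30), (30, 11, 13), (34, 11, 24), (34, 13, 24), (34, 23, 24)}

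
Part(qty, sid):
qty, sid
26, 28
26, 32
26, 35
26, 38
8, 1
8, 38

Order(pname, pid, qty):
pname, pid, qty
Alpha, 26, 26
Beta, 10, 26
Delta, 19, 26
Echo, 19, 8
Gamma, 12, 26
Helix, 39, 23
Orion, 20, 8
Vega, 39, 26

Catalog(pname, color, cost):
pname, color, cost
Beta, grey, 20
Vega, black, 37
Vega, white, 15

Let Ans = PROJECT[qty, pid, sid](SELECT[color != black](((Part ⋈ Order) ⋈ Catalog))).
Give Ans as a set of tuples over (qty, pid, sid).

Joining Part and Order on qty yields {(26, 28, Alpha, 26), (26, 28, Beta, 10), (26, 28, Delta, 19), (26, 28, Gamma, 12), (26, 28, Vega, 39), (26, 32, Alpha, 26), (26, 32, Beta, 10), (26, 32, Delta, 19), (26, 32, Gamma, 12), (26, 32, Vega, 39), (26, 35, Alpha, 26), (26, 35, Beta, 10), (26, 35, Delta, 19), (26, 35, Gamma, 12), (26, 35, Vega, 39), (26, 38, Alpha, 26), (26, 38, Beta, 10), (26, 38, Delta, 19), (26, 38, Gamma, 12), (26, 38, Vega, 39), (8, 1, Echo, 19), (8, 1, Orion, 20), (8, 38, Echo, 19), (8, 38, Orion, 20)}.
Joining (Part ⋈ Order) and Catalog on pname yields {(26, 28, Beta, 10, grey, 20), (26, 28, Vega, 39, black, 37), (26, 28, Vega, 39, white, 15), (26, 32, Beta, 10, grey, 20), (26, 32, Vega, 39, black, 37), (26, 32, Vega, 39, white, 15), (26, 35, Beta, 10, grey, 20), (26, 35, Vega, 39, black, 37), (26, 35, Vega, 39, white, 15), (26, 38, Beta, 10, grey, 20), (26, 38, Vega, 39, black, 37), (26, 38, Vega, 39, white, 15)}.
Selection color != black: {(26, 28, Beta, 10, grey, 20), (26, 28, Vega, 39, white, 15), (26, 32, Beta, 10, grey, 20), (26, 32, Vega, 39, white, 15), (26, 35, Beta, 10, grey, 20), (26, 35, Vega, 39, white, 15), (26, 38, Beta, 10, grey, 20), (26, 38, Vega, 39, white, 15)}
π[qty, pid, sid]: project onto (qty, pid, sid) → {(26, 10, 28), (26, 10, 32), (26, 10, 35), (26, 10, 38), (26, 39, 28), (26, 39, 32), (26, 39, 35), (26, 39, 38)}

{(26, 10, 28), (26, 10, 32), (26, 10, 35), (26, 10, 38), (26, 39, 28), (26, 39, 32), (26, 39, 35), (26, 39, 38)}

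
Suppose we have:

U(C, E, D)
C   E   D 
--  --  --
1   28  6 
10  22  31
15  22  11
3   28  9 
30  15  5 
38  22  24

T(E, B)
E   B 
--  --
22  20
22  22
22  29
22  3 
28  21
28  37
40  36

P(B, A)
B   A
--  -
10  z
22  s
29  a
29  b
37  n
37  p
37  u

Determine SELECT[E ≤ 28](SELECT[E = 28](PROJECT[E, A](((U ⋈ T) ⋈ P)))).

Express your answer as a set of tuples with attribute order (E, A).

U ⋈ T (natural join on E): {(1, 28, 6, 21), (1, 28, 6, 37), (10, 22, 31, 20), (10, 22, 31, 22), (10, 22, 31, 29), (10, 22, 31, 3), (15, 22, 11, 20), (15, 22, 11, 22), (15, 22, 11, 29), (15, 22, 11, 3), (3, 28, 9, 21), (3, 28, 9, 37), (38, 22, 24, 20), (38, 22, 24, 22), (38, 22, 24, 29), (38, 22, 24, 3)}
(U ⋈ T) ⋈ P (natural join on B): {(1, 28, 6, 37, n), (1, 28, 6, 37, p), (1, 28, 6, 37, u), (10, 22, 31, 22, s), (10, 22, 31, 29, a), (10, 22, 31, 29, b), (15, 22, 11, 22, s), (15, 22, 11, 29, a), (15, 22, 11, 29, b), (3, 28, 9, 37, n), (3, 28, 9, 37, p), (3, 28, 9, 37, u), (38, 22, 24, 22, s), (38, 22, 24, 29, a), (38, 22, 24, 29, b)}
π[E, A]: project onto (E, A) (9 duplicate(s) eliminated) → {(22, a), (22, b), (22, s), (28, n), (28, p), (28, u)}
Selection E = 28: {(28, n), (28, p), (28, u)}
Selection E ≤ 28: {(28, n), (28, p), (28, u)}

{(28, n), (28, p), (28, u)}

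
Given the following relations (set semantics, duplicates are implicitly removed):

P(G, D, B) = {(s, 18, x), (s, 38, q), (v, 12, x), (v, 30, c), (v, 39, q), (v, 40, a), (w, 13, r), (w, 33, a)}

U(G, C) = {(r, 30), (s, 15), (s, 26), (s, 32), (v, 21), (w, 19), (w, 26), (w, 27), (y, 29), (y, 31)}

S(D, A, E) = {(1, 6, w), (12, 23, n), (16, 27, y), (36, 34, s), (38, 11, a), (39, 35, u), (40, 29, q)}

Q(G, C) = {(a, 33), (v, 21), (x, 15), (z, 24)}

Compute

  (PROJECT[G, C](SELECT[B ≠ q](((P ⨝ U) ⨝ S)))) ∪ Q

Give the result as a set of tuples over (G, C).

{(a, 33), (v, 21), (x, 15), (z, 24)}

Joining P and U on G yields {(s, 18, x, 15), (s, 18, x, 26), (s, 18, x, 32), (s, 38, q, 15), (s, 38, q, 26), (s, 38, q, 32), (v, 12, x, 21), (v, 30, c, 21), (v, 39, q, 21), (v, 40, a, 21), (w, 13, r, 19), (w, 13, r, 26), (w, 13, r, 27), (w, 33, a, 19), (w, 33, a, 26), (w, 33, a, 27)}.
Joining (P ⨝ U) and S on D yields {(s, 38, q, 15, 11, a), (s, 38, q, 26, 11, a), (s, 38, q, 32, 11, a), (v, 12, x, 21, 23, n), (v, 39, q, 21, 35, u), (v, 40, a, 21, 29, q)}.
Apply σ_{B ≠ q}; surviving tuples: {(v, 12, x, 21, 23, n), (v, 40, a, 21, 29, q)}
π_{G, C} gives {(v, 21)} (1 duplicate(s) eliminated).
Taking the union: {(a, 33), (v, 21), (x, 15), (z, 24)}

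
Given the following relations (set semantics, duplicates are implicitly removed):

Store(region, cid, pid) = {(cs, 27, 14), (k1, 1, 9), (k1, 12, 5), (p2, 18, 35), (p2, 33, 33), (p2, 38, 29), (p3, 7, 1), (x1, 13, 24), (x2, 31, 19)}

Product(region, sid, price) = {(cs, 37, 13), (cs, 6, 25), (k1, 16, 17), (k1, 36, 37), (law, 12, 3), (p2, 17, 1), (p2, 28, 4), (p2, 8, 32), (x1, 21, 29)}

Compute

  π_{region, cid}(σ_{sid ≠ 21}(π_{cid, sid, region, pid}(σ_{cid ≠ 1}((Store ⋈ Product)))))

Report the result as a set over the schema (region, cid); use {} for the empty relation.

{(cs, 27), (k1, 12), (p2, 18), (p2, 33), (p2, 38)}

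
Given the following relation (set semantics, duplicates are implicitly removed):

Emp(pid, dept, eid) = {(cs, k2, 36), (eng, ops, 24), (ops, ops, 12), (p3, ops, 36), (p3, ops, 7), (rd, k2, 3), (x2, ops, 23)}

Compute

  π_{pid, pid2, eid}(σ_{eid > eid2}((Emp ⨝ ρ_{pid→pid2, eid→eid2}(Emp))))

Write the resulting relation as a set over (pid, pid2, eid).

ρ[pid→pid2, eid→eid2]: schema becomes (pid2, dept, eid2); tuples unchanged.
Natural join on dept: {(cs, k2, 36, cs, 36), (cs, k2, 36, rd, 3), (eng, ops, 24, eng, 24), (eng, ops, 24, ops, 12), (eng, ops, 24, p3, 36), (eng, ops, 24, p3, 7), (eng, ops, 24, x2, 23), (ops, ops, 12, eng, 24), (ops, ops, 12, ops, 12), (ops, ops, 12, p3, 36), (ops, ops, 12, p3, 7), (ops, ops, 12, x2, 23), (p3, ops, 36, eng, 24), (p3, ops, 36, ops, 12), (p3, ops, 36, p3, 36), (p3, ops, 36, p3, 7), (p3, ops, 36, x2, 23), (p3, ops, 7, eng, 24), (p3, ops, 7, ops, 12), (p3, ops, 7, p3, 36), (p3, ops, 7, p3, 7), (p3, ops, 7, x2, 23), (rd, k2, 3, cs, 36), (rd, k2, 3, rd, 3), (x2, ops, 23, eng, 24), (x2, ops, 23, ops, 12), (x2, ops, 23, p3, 36), (x2, ops, 23, p3, 7), (x2, ops, 23, x2, 23)}
Selection eid > eid2: {(cs, k2, 36, rd, 3), (eng, ops, 24, ops, 12), (eng, ops, 24, p3, 7), (eng, ops, 24, x2, 23), (ops, ops, 12, p3, 7), (p3, ops, 36, eng, 24), (p3, ops, 36, ops, 12), (p3, ops, 36, p3, 7), (p3, ops, 36, x2, 23), (x2, ops, 23, ops, 12), (x2, ops, 23, p3, 7)}
Keep only column(s) pid, pid2, eid: {(cs, rd, 36), (eng, ops, 24), (eng, p3, 24), (eng, x2, 24), (ops, p3, 12), (p3, eng, 36), (p3, ops, 36), (p3, p3, 36), (p3, x2, 36), (x2, ops, 23), (x2, p3, 23)}

{(cs, rd, 36), (eng, ops, 24), (eng, p3, 24), (eng, x2, 24), (ops, p3, 12), (p3, eng, 36), (p3, ops, 36), (p3, p3, 36), (p3, x2, 36), (x2, ops, 23), (x2, p3, 23)}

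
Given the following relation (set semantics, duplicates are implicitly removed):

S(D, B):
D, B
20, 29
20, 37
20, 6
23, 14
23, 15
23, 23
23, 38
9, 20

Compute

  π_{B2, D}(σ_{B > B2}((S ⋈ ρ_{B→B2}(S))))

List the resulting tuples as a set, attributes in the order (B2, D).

{(14, 23), (15, 23), (23, 23), (29, 20), (6, 20)}

ρ[B→B2]: schema becomes (D, B2); tuples unchanged.
Natural join on D: {(20, 29, 29), (20, 29, 37), (20, 29, 6), (20, 37, 29), (20, 37, 37), (20, 37, 6), (20, 6, 29), (20, 6, 37), (20, 6, 6), (23, 14, 14), (23, 14, 15), (23, 14, 23), (23, 14, 38), (23, 15, 14), (23, 15, 15), (23, 15, 23), (23, 15, 38), (23, 23, 14), (23, 23, 15), (23, 23, 23), (23, 23, 38), (23, 38, 14), (23, 38, 15), (23, 38, 23), (23, 38, 38), (9, 20, 20)}
Filtering on B > B2 leaves {(20, 29, 6), (20, 37, 29), (20, 37, 6), (23, 15, 14), (23, 23, 14), (23, 23, 15), (23, 38, 14), (23, 38, 15), (23, 38, 23)}.
Keep only column(s) B2, D (4 duplicate(s) eliminated): {(14, 23), (15, 23), (23, 23), (29, 20), (6, 20)}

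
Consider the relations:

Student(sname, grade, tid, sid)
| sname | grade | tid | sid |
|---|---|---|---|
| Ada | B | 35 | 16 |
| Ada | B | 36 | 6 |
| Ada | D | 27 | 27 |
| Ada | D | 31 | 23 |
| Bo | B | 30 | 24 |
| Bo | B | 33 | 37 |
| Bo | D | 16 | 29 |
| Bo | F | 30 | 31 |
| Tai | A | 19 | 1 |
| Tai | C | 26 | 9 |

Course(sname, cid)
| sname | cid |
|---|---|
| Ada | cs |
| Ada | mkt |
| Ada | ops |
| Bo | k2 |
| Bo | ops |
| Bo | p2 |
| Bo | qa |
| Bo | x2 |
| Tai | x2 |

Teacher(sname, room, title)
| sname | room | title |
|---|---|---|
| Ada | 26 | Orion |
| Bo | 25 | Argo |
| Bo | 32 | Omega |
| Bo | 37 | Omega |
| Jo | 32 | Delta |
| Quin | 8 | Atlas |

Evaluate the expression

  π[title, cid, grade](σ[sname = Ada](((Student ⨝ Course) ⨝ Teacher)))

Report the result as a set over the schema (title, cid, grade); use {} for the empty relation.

Natural join on sname: {(Ada, B, 35, 16, cs), (Ada, B, 35, 16, mkt), (Ada, B, 35, 16, ops), (Ada, B, 36, 6, cs), (Ada, B, 36, 6, mkt), (Ada, B, 36, 6, ops), (Ada, D, 27, 27, cs), (Ada, D, 27, 27, mkt), (Ada, D, 27, 27, ops), (Ada, D, 31, 23, cs), (Ada, D, 31, 23, mkt), (Ada, D, 31, 23, ops), (Bo, B, 30, 24, k2), (Bo, B, 30, 24, ops), (Bo, B, 30, 24, p2), (Bo, B, 30, 24, qa), (Bo, B, 30, 24, x2), (Bo, B, 33, 37, k2), (Bo, B, 33, 37, ops), (Bo, B, 33, 37, p2), (Bo, B, 33, 37, qa), (Bo, B, 33, 37, x2), (Bo, D, 16, 29, k2), (Bo, D, 16, 29, ops), (Bo, D, 16, 29, p2), (Bo, D, 16, 29, qa), (Bo, D, 16, 29, x2), (Bo, F, 30, 31, k2), (Bo, F, 30, 31, ops), (Bo, F, 30, 31, p2), (Bo, F, 30, 31, qa), (Bo, F, 30, 31, x2), (Tai, A, 19, 1, x2), (Tai, C, 26, 9, x2)}
Natural join on sname: {(Ada, B, 35, 16, cs, 26, Orion), (Ada, B, 35, 16, mkt, 26, Orion), (Ada, B, 35, 16, ops, 26, Orion), (Ada, B, 36, 6, cs, 26, Orion), (Ada, B, 36, 6, mkt, 26, Orion), (Ada, B, 36, 6, ops, 26, Orion), (Ada, D, 27, 27, cs, 26, Orion), (Ada, D, 27, 27, mkt, 26, Orion), (Ada, D, 27, 27, ops, 26, Orion), (Ada, D, 31, 23, cs, 26, Orion), (Ada, D, 31, 23, mkt, 26, Orion), (Ada, D, 31, 23, ops, 26, Orion), (Bo, B, 30, 24, k2, 25, Argo), (Bo, B, 30, 24, k2, 32, Omega), (Bo, B, 30, 24, k2, 37, Omega), (Bo, B, 30, 24, ops, 25, Argo), (Bo, B, 30, 24, ops, 32, Omega), (Bo, B, 30, 24, ops, 37, Omega), (Bo, B, 30, 24, p2, 25, Argo), (Bo, B, 30, 24, p2, 32, Omega), (Bo, B, 30, 24, p2, 37, Omega), (Bo, B, 30, 24, qa, 25, Argo), (Bo, B, 30, 24, qa, 32, Omega), (Bo, B, 30, 24, qa, 37, Omega), (Bo, B, 30, 24, x2, 25, Argo), (Bo, B, 30, 24, x2, 32, Omega), (Bo, B, 30, 24, x2, 37, Omega), (Bo, B, 33, 37, k2, 25, Argo), (Bo, B, 33, 37, k2, 32, Omega), (Bo, B, 33, 37, k2, 37, Omega), (Bo, B, 33, 37, ops, 25, Argo), (Bo, B, 33, 37, ops, 32, Omega), (Bo, B, 33, 37, ops, 37, Omega), (Bo, B, 33, 37, p2, 25, Argo), (Bo, B, 33, 37, p2, 32, Omega), (Bo, B, 33, 37, p2, 37, Omega), (Bo, B, 33, 37, qa, 25, Argo), (Bo, B, 33, 37, qa, 32, Omega), (Bo, B, 33, 37, qa, 37, Omega), (Bo, B, 33, 37, x2, 25, Argo), (Bo, B, 33, 37, x2, 32, Omega), (Bo, B, 33, 37, x2, 37, Omega), (Bo, D, 16, 29, k2, 25, Argo), (Bo, D, 16, 29, k2, 32, Omega), (Bo, D, 16, 29, k2, 37, Omega), (Bo, D, 16, 29, ops, 25, Argo), (Bo, D, 16, 29, ops, 32, Omega), (Bo, D, 16, 29, ops, 37, Omega), (Bo, D, 16, 29, p2, 25, Argo), (Bo, D, 16, 29, p2, 32, Omega), (Bo, D, 16, 29, p2, 37, Omega), (Bo, D, 16, 29, qa, 25, Argo), (Bo, D, 16, 29, qa, 32, Omega), (Bo, D, 16, 29, qa, 37, Omega), (Bo, D, 16, 29, x2, 25, Argo), (Bo, D, 16, 29, x2, 32, Omega), (Bo, D, 16, 29, x2, 37, Omega), (Bo, F, 30, 31, k2, 25, Argo), (Bo, F, 30, 31, k2, 32, Omega), (Bo, F, 30, 31, k2, 37, Omega), (Bo, F, 30, 31, ops, 25, Argo), (Bo, F, 30, 31, ops, 32, Omega), (Bo, F, 30, 31, ops, 37, Omega), (Bo, F, 30, 31, p2, 25, Argo), (Bo, F, 30, 31, p2, 32, Omega), (Bo, F, 30, 31, p2, 37, Omega), (Bo, F, 30, 31, qa, 25, Argo), (Bo, F, 30, 31, qa, 32, Omega), (Bo, F, 30, 31, qa, 37, Omega), (Bo, F, 30, 31, x2, 25, Argo), (Bo, F, 30, 31, x2, 32, Omega), (Bo, F, 30, 31, x2, 37, Omega)}
Apply σ_{sname = Ada}; surviving tuples: {(Ada, B, 35, 16, cs, 26, Orion), (Ada, B, 35, 16, mkt, 26, Orion), (Ada, B, 35, 16, ops, 26, Orion), (Ada, B, 36, 6, cs, 26, Orion), (Ada, B, 36, 6, mkt, 26, Orion), (Ada, B, 36, 6, ops, 26, Orion), (Ada, D, 27, 27, cs, 26, Orion), (Ada, D, 27, 27, mkt, 26, Orion), (Ada, D, 27, 27, ops, 26, Orion), (Ada, D, 31, 23, cs, 26, Orion), (Ada, D, 31, 23, mkt, 26, Orion), (Ada, D, 31, 23, ops, 26, Orion)}
π[title, cid, grade]: project onto (title, cid, grade) (6 duplicate(s) eliminated) → {(Orion, cs, B), (Orion, cs, D), (Orion, mkt, B), (Orion, mkt, D), (Orion, ops, B), (Orion, ops, D)}

{(Orion, cs, B), (Orion, cs, D), (Orion, mkt, B), (Orion, mkt, D), (Orion, ops, B), (Orion, ops, D)}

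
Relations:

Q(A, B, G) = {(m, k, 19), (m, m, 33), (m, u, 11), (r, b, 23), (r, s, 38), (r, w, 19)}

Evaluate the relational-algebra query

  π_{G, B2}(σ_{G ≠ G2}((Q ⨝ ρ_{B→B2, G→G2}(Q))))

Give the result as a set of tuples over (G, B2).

{(11, k), (11, m), (19, b), (19, m), (19, s), (19, u), (23, s), (23, w), (33, k), (33, u), (38, b), (38, w)}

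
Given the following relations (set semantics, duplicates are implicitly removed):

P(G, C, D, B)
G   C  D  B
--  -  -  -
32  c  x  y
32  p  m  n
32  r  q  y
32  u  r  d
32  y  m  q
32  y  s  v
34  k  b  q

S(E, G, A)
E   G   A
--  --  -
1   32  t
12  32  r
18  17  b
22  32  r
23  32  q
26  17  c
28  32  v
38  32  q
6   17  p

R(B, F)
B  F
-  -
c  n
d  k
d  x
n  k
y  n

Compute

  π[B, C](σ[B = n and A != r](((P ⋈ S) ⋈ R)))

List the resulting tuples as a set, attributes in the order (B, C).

Natural join on G: {(32, c, x, y, 1, t), (32, c, x, y, 12, r), (32, c, x, y, 22, r), (32, c, x, y, 23, q), (32, c, x, y, 28, v), (32, c, x, y, 38, q), (32, p, m, n, 1, t), (32, p, m, n, 12, r), (32, p, m, n, 22, r), (32, p, m, n, 23, q), (32, p, m, n, 28, v), (32, p, m, n, 38, q), (32, r, q, y, 1, t), (32, r, q, y, 12, r), (32, r, q, y, 22, r), (32, r, q, y, 23, q), (32, r, q, y, 28, v), (32, r, q, y, 38, q), (32, u, r, d, 1, t), (32, u, r, d, 12, r), (32, u, r, d, 22, r), (32, u, r, d, 23, q), (32, u, r, d, 28, v), (32, u, r, d, 38, q), (32, y, m, q, 1, t), (32, y, m, q, 12, r), (32, y, m, q, 22, r), (32, y, m, q, 23, q), (32, y, m, q, 28, v), (32, y, m, q, 38, q), (32, y, s, v, 1, t), (32, y, s, v, 12, r), (32, y, s, v, 22, r), (32, y, s, v, 23, q), (32, y, s, v, 28, v), (32, y, s, v, 38, q)}
Natural join on B: {(32, c, x, y, 1, t, n), (32, c, x, y, 12, r, n), (32, c, x, y, 22, r, n), (32, c, x, y, 23, q, n), (32, c, x, y, 28, v, n), (32, c, x, y, 38, q, n), (32, p, m, n, 1, t, k), (32, p, m, n, 12, r, k), (32, p, m, n, 22, r, k), (32, p, m, n, 23, q, k), (32, p, m, n, 28, v, k), (32, p, m, n, 38, q, k), (32, r, q, y, 1, t, n), (32, r, q, y, 12, r, n), (32, r, q, y, 22, r, n), (32, r, q, y, 23, q, n), (32, r, q, y, 28, v, n), (32, r, q, y, 38, q, n), (32, u, r, d, 1, t, k), (32, u, r, d, 1, t, x), (32, u, r, d, 12, r, k), (32, u, r, d, 12, r, x), (32, u, r, d, 22, r, k), (32, u, r, d, 22, r, x), (32, u, r, d, 23, q, k), (32, u, r, d, 23, q, x), (32, u, r, d, 28, v, k), (32, u, r, d, 28, v, x), (32, u, r, d, 38, q, k), (32, u, r, d, 38, q, x)}
Filtering on B = n and A != r leaves {(32, p, m, n, 1, t, k), (32, p, m, n, 23, q, k), (32, p, m, n, 28, v, k), (32, p, m, n, 38, q, k)}.
π_{B, C} gives {(n, p)} (3 duplicate(s) eliminated).

{(n, p)}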